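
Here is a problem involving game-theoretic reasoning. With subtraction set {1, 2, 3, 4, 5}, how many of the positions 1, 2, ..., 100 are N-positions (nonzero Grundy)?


Subtraction set S = {1, 2, 3, 4, 5}, so G(n) = n mod 6.
G(n) = 0 when n is a multiple of 6.
Multiples of 6 in [1, 100]: 16
N-positions (nonzero Grundy) = 100 - 16 = 84

84


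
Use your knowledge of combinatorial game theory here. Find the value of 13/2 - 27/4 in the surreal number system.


x = 13/2, y = 27/4
Converting to common denominator: 4
x = 26/4, y = 27/4
x - y = 13/2 - 27/4 = -1/4

-1/4


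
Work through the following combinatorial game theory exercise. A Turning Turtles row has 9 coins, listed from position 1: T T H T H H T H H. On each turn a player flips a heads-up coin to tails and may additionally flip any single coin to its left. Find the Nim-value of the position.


Coins: T T H T H H T H H
Key fact: a single head at position k behaves exactly like a Nim heap of size k (turning it to T and optionally flipping a coin at j < k corresponds to moving the heap from k to j, or to 0), and heads combine as a disjunctive sum (two heads at the same place would cancel, matching j XOR j = 0). So the Nim-value is the XOR of the 1-indexed positions of the heads.
Face-up positions (1-indexed): [3, 5, 6, 8, 9]
XOR 0 with 3: 0 XOR 3 = 3
XOR 3 with 5: 3 XOR 5 = 6
XOR 6 with 6: 6 XOR 6 = 0
XOR 0 with 8: 0 XOR 8 = 8
XOR 8 with 9: 8 XOR 9 = 1
Nim-value = 1

1


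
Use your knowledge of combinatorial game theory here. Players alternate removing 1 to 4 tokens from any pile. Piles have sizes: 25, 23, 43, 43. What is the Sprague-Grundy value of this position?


Subtraction set: {1, 2, 3, 4}
For this subtraction set, G(n) = n mod 5 (period = max + 1 = 5).
Pile 1 (size 25): G(25) = 25 mod 5 = 0
Pile 2 (size 23): G(23) = 23 mod 5 = 3
Pile 3 (size 43): G(43) = 43 mod 5 = 3
Pile 4 (size 43): G(43) = 43 mod 5 = 3
Total Grundy value = XOR of all: 0 XOR 3 XOR 3 XOR 3 = 3

3


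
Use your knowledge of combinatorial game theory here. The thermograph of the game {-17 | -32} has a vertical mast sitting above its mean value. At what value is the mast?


Game = {-17 | -32}, a switch {a | b} with numbers a > b.
Its thermograph has left wall a - t and right wall b + t, which meet at t = (a - b)/2, where both equal (a + b)/2. So the mast (mean value) is at (a + b)/2.
Mean = (-17 + (-32))/2 = -49/2 = -49/2

-49/2


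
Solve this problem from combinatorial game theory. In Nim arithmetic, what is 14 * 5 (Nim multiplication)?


Nim multiplication is bilinear over XOR: (u XOR v) * w = (u*w) XOR (v*w).
So we split each operand into its bit components and XOR the pairwise Nim products.
14 = 2 + 4 + 8 (as XOR of powers of 2).
5 = 1 + 4 (as XOR of powers of 2).
Using the standard Nim-product table on single bits:
  2*2 = 3,   2*4 = 8,   2*8 = 12,
  4*4 = 6,   4*8 = 11,  8*8 = 13,
and  1*x = x (identity), k*l = l*k (commutative).
Pairwise Nim products:
  2 * 1 = 2
  2 * 4 = 8
  4 * 1 = 4
  4 * 4 = 6
  8 * 1 = 8
  8 * 4 = 11
XOR them: 2 XOR 8 XOR 4 XOR 6 XOR 8 XOR 11 = 11.
Result: 14 * 5 = 11 (in Nim).

11


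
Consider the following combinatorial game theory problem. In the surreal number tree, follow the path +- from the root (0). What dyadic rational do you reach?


Sign expansion: +-
Rule: track bounds (lo, hi), initially (-inf, +inf). On '+', the current value becomes lo and we move to the simplest number in (value, hi): value + 1 if hi = +inf, otherwise the midpoint (value + hi)/2. On '-', the current value becomes hi and we move to value - 1 if lo = -inf, otherwise the midpoint (lo + value)/2.
Start at 0.
Step 1: sign = +, move right. Bounds: (0, +inf). Value = 1
Step 2: sign = -, move left. Bounds: (0, 1). Value = 1/2
The surreal number with sign expansion +- is 1/2.

1/2


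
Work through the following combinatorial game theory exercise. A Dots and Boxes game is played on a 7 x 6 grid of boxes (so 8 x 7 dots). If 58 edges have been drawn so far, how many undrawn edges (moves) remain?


Grid: 7 x 6 boxes, i.e. 8 rows and 7 columns of dots.
Horizontal edges: (rows + 1) * cols = 8 * 6 = 48
Vertical edges: rows * (cols + 1) = 7 * 7 = 49
Total edges: 48 + 49 = 97
Edges drawn: 58
Remaining: 97 - 58 = 39

39


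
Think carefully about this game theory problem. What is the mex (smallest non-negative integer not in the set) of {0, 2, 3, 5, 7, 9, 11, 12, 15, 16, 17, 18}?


Set = {0, 2, 3, 5, 7, 9, 11, 12, 15, 16, 17, 18}
0 is in the set.
1 is NOT in the set. This is the mex.
mex = 1

1


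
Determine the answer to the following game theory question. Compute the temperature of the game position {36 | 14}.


The game is {36 | 14}, a switch {a | b} with numbers a > b.
Cooling {a | b} by t gives {a - t | b + t}, which stops being hot when a - t = b + t, i.e. at t = (a - b)/2. So the temperature of a switch is (a - b)/2.
Temperature = (Left option - Right option) / 2
= (36 - (14)) / 2
= 22 / 2
= 11

11


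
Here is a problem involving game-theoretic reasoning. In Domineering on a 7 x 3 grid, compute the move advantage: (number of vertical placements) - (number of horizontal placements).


Board is 7 x 3 (rows x cols).
Left (vertical) placements: (rows-1) * cols = 6 * 3 = 18
Right (horizontal) placements: rows * (cols-1) = 7 * 2 = 14
Advantage = Left - Right = 18 - 14 = 4

4


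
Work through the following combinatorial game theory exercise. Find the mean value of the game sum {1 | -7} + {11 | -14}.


G1 = {1 | -7}, G2 = {11 | -14}
Each is a switch {a | b} with numbers a > b; its mean value is (a + b)/2, and mean value is additive over game sums: m(G1 + G2) = m(G1) + m(G2).
Mean of G1 = (1 + (-7))/2 = -6/2 = -3
Mean of G2 = (11 + (-14))/2 = -3/2 = -3/2
Mean of G1 + G2 = -3 + -3/2 = -9/2

-9/2


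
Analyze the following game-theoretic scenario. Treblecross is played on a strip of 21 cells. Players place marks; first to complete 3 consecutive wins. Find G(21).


Treblecross: place X on empty cells; 3-in-a-row wins.
Playing within two cells of an existing X lets the opponent win at once, so sensible play treats the cells i-2..i+2 around each X as dead. The player left with no safe cell loses, so this is a normal-play take-away game on strips of safe cells.
Placing X at cell i (0-indexed) of a strip of k safe cells leaves independent strips of sizes max(0, i-2) and max(0, k-i-3). Hence G(k) = mex{ G(max(0,i-2)) XOR G(max(0,k-i-3)) : 0 <= i < k }, with G(0) = 0.
G(1): splits (0,0):0^0=0 -> mex({0}) = 1
G(2): splits (0,0):0^0=0 -> mex({0}) = 1
G(3): splits (0,0):0^0=0 -> mex({0}) = 1
G(4): splits (0,1):0^1=1 (0,0):0^0=0 -> mex({0, 1}) = 2
G(5): splits (0,2):0^1=1 (0,1):0^1=1 (0,0):0^0=0 -> mex({0, 1}) = 2
G(6) = mex({1}) = 0
G(7) = mex({0, 1, 2}) = 3
G(8) = mex({0, 1, 2}) = 3
G(9) = mex({0, 2}) = 1
G(10) = mex({0, 2, 3}) = 1
G(11) = mex({0, 3}) = 1
G(12) = mex({1, 3}) = 0
G(13) = mex({0, 1, 2, 3}) = 4
G(14) = mex({0, 1, 2}) = 3
G(15) = mex({0, 1, 2}) = 3
G(16) = mex({0, 1, 2, 4}) = 3
G(17) = mex({0, 1, 3, 4}) = 2
G(18) = mex({0, 1, 3, 4}) = 2
G(19) = mex({0, 1, 3, 5}) = 2
G(20) = mex({0, 1, 2, 3, 5}) = 4
G(21) = mex({0, 1, 2, 3, 5}) = 4
Therefore G(21) = 4.

4


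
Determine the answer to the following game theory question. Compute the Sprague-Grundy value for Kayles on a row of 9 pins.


Kayles: a move removes 1 or 2 adjacent pins from a contiguous row.
Removing pins from a row of k leaves two independent rows (a, b) with a + b = k - 1 (one pin) or a + b = k - 2 (two pins); an end removal gives a = 0.
By Sprague-Grundy, G(k) = mex{ G(a) XOR G(b) } over all these splits. G(0) = 0.
G(1): splits (0,0):0^0=0 -> mex({0}) = 1
G(2): splits (0,1):0^1=1 (0,0):0^0=0 -> mex({0, 1}) = 2
G(3): splits (0,2):0^2=2 (1,1):1^1=0 (0,1):0^1=1 -> mex({0, 1, 2}) = 3
G(4): splits (0,3):0^3=3 (1,2):1^2=3 (0,2):0^2=2 (1,1):1^1=0 -> mex({0, 2, 3}) = 1
G(5): splits (0,4):0^1=1 (1,3):1^3=2 (2,2):2^2=0 (0,3):0^3=3 (1,2):1^2=3 -> mex({0, 1, 2, 3}) = 4
G(6) = mex({0, 1, 2, 4}) = 3
G(7) = mex({0, 1, 3, 4, 5}) = 2
G(8) = mex({0, 2, 3, 5, 6}) = 1
G(9) = mex({0, 1, 2, 3, 6, 7}) = 4
Therefore G(9) = 4.

4


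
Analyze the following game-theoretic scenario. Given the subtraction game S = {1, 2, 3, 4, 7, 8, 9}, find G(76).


The subtraction set is S = {1, 2, 3, 4, 7, 8, 9}.
G(k) = mex{ G(k - s) : s in S, s <= k }. We compute iteratively: G(0) = 0.
G(1) = mex({0}) = 1
G(2) = mex({0, 1}) = 2
G(3) = mex({0, 1, 2}) = 3
G(4) = mex({0, 1, 2, 3}) = 4
G(5) = mex({1, 2, 3, 4}) = 0
G(6) = mex({0, 2, 3, 4}) = 1
G(7) = mex({0, 1, 3, 4}) = 2
G(8) = mex({0, 1, 2, 4}) = 3
G(9) = mex({0, 1, 2, 3}) = 4
G(10) = mex({1, 2, 3, 4}) = 0
G(11) = mex({0, 2, 3, 4}) = 1
G(12) = mex({0, 1, 3, 4}) = 2
G(13) = mex({0, 1, 2, 4}) = 3
Observe that G(5)..G(13) = 0, 1, 2, 3, 4, 0, 1, 2, 3 repeats G(0)..G(8) = 0, 1, 2, 3, 4, 0, 1, 2, 3.
For k >= max(S) = 9, G(k) is determined by the previous 9 values G(k-9)..G(k-1); a window of 9 consecutive values has recurred shifted by 5, so by induction G(k + 5) = G(k) for all k >= 0: the sequence is periodic from the start with period 5.
One period: G(0..4) = 0, 1, 2, 3, 4.
76 mod 5 = 1, so G(76) = G(1) = 1.

1


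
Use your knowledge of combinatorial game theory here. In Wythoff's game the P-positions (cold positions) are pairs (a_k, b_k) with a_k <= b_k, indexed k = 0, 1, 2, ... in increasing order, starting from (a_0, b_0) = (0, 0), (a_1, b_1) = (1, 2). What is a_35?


By Wythoff's theorem, a_k = floor(k * phi) and b_k = floor(k * phi^2) = a_k + k, where phi = (1 + sqrt(5))/2 is the golden ratio.
phi = (1 + sqrt(5))/2 = 1.618034
k = 35
k * phi = 35 * 1.618034 = 56.631190
a_35 = floor(k * phi) = 56

56


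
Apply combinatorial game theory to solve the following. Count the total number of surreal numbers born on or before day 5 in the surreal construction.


Day 0: {|} = 0 is born. Count = 1.
Day n: the number of surreal numbers born by day n is 2^(n+1) - 1.
By day 0: 2^1 - 1 = 1
By day 1: 2^2 - 1 = 3
By day 2: 2^3 - 1 = 7
By day 3: 2^4 - 1 = 15
By day 4: 2^5 - 1 = 31
By day 5: 2^6 - 1 = 63
By day 5: 63 surreal numbers.

63


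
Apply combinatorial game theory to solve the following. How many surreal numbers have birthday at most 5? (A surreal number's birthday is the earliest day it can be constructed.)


Day 0: {|} = 0 is born. Count = 1.
Day n: the number of surreal numbers born by day n is 2^(n+1) - 1.
By day 0: 2^1 - 1 = 1
By day 1: 2^2 - 1 = 3
By day 2: 2^3 - 1 = 7
By day 3: 2^4 - 1 = 15
By day 4: 2^5 - 1 = 31
By day 5: 2^6 - 1 = 63
By day 5: 63 surreal numbers.

63


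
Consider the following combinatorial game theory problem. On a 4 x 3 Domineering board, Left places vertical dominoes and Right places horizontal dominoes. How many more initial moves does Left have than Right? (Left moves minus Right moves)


Board is 4 x 3 (rows x cols).
Left (vertical) placements: (rows-1) * cols = 3 * 3 = 9
Right (horizontal) placements: rows * (cols-1) = 4 * 2 = 8
Advantage = Left - Right = 9 - 8 = 1

1


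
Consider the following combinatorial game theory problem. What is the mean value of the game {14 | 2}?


Game = {14 | 2}, a switch {a | b} with numbers a > b.
Its thermograph has left wall a - t and right wall b + t, which meet at t = (a - b)/2, where both equal (a + b)/2. So the mast (mean value) is at (a + b)/2.
Mean = (14 + (2))/2 = 16/2 = 8

8


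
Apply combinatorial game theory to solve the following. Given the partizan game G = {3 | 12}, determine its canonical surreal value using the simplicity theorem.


Left options: {3}, max = 3
Right options: {12}, min = 12
All options are numbers and max(Left) < min(Right), so by the simplicity theorem the value is the simplest (earliest-born) number strictly between 3 and 12.
Integers 4 through 11 all lie strictly between 3 and 12.
Among integers, the simplest (lowest birthday = smallest |n|; 0 is born on day 0, +-n on day n) is 4.
No non-integer in the interval can be simpler: if x is a non-integer in the interval, then floor(x) or ceil(x) also lies in the interval (the interval contains an integer), and both are proper prefixes of x's sign expansion, i.e. born earlier. So the game value is 4.
Game value = 4

4


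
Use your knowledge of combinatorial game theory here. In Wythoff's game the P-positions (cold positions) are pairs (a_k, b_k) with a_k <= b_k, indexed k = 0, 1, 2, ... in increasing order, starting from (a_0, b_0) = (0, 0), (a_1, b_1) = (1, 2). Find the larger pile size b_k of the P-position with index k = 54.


By Wythoff's theorem, a_k = floor(k * phi) and b_k = floor(k * phi^2) = a_k + k, where phi = (1 + sqrt(5))/2 is the golden ratio.
phi = (1 + sqrt(5))/2 = 1.618034
phi^2 = phi + 1 = 2.618034
k = 54
k * phi^2 = 54 * 2.618034 = 141.373835
b_54 = floor(k * phi^2) = 141 (check: a_54 + k = 87 + 54 = 141)

141


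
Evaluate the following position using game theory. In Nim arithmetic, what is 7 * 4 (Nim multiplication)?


Nim multiplication is bilinear over XOR: (u XOR v) * w = (u*w) XOR (v*w).
So we split each operand into its bit components and XOR the pairwise Nim products.
7 = 1 + 2 + 4 (as XOR of powers of 2).
4 = 4 (as XOR of powers of 2).
Using the standard Nim-product table on single bits:
  2*2 = 3,   2*4 = 8,   2*8 = 12,
  4*4 = 6,   4*8 = 11,  8*8 = 13,
and  1*x = x (identity), k*l = l*k (commutative).
Pairwise Nim products:
  1 * 4 = 4
  2 * 4 = 8
  4 * 4 = 6
XOR them: 4 XOR 8 XOR 6 = 10.
Result: 7 * 4 = 10 (in Nim).

10


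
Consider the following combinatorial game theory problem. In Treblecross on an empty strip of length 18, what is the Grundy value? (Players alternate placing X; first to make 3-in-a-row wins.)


Treblecross: place X on empty cells; 3-in-a-row wins.
Playing within two cells of an existing X lets the opponent win at once, so sensible play treats the cells i-2..i+2 around each X as dead. The player left with no safe cell loses, so this is a normal-play take-away game on strips of safe cells.
Placing X at cell i (0-indexed) of a strip of k safe cells leaves independent strips of sizes max(0, i-2) and max(0, k-i-3). Hence G(k) = mex{ G(max(0,i-2)) XOR G(max(0,k-i-3)) : 0 <= i < k }, with G(0) = 0.
G(1): splits (0,0):0^0=0 -> mex({0}) = 1
G(2): splits (0,0):0^0=0 -> mex({0}) = 1
G(3): splits (0,0):0^0=0 -> mex({0}) = 1
G(4): splits (0,1):0^1=1 (0,0):0^0=0 -> mex({0, 1}) = 2
G(5): splits (0,2):0^1=1 (0,1):0^1=1 (0,0):0^0=0 -> mex({0, 1}) = 2
G(6) = mex({1}) = 0
G(7) = mex({0, 1, 2}) = 3
G(8) = mex({0, 1, 2}) = 3
G(9) = mex({0, 2}) = 1
G(10) = mex({0, 2, 3}) = 1
G(11) = mex({0, 3}) = 1
G(12) = mex({1, 3}) = 0
G(13) = mex({0, 1, 2, 3}) = 4
G(14) = mex({0, 1, 2}) = 3
G(15) = mex({0, 1, 2}) = 3
G(16) = mex({0, 1, 2, 4}) = 3
G(17) = mex({0, 1, 3, 4}) = 2
G(18) = mex({0, 1, 3, 4}) = 2
Therefore G(18) = 2.

2


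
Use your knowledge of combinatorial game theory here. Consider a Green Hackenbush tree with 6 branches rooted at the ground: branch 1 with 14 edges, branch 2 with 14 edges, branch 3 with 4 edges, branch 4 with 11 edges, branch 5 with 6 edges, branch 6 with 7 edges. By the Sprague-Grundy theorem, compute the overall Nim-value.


The tree has 6 branches from the ground vertex.
In Green Hackenbush, the Nim-value of a simple path of length k is k.
Branch 1: length 14, Nim-value = 14
Branch 2: length 14, Nim-value = 14
Branch 3: length 4, Nim-value = 4
Branch 4: length 11, Nim-value = 11
Branch 5: length 6, Nim-value = 6
Branch 6: length 7, Nim-value = 7
Total Nim-value = XOR of all branch values:
0 XOR 14 = 14
14 XOR 14 = 0
0 XOR 4 = 4
4 XOR 11 = 15
15 XOR 6 = 9
9 XOR 7 = 14
Nim-value of the tree = 14

14


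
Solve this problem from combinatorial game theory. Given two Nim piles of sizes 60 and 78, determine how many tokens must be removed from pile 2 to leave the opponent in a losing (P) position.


Piles: 60 and 78
Current XOR: 60 XOR 78 = 114 (non-zero, so this is an N-position).
To make the XOR zero, we need to find a move that balances the piles.
For pile 2 (size 78): target = 78 XOR 114 = 60
We reduce pile 2 from 78 to 60.
Tokens removed: 78 - 60 = 18
Verification: 60 XOR 60 = 0

18


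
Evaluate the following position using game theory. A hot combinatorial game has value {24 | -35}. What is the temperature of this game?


The game is {24 | -35}, a switch {a | b} with numbers a > b.
Cooling {a | b} by t gives {a - t | b + t}, which stops being hot when a - t = b + t, i.e. at t = (a - b)/2. So the temperature of a switch is (a - b)/2.
Temperature = (Left option - Right option) / 2
= (24 - (-35)) / 2
= 59 / 2
= 59/2

59/2


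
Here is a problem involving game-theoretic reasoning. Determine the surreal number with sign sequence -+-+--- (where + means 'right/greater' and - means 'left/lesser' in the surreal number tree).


Sign expansion: -+-+---
Rule: track bounds (lo, hi), initially (-inf, +inf). On '+', the current value becomes lo and we move to the simplest number in (value, hi): value + 1 if hi = +inf, otherwise the midpoint (value + hi)/2. On '-', the current value becomes hi and we move to value - 1 if lo = -inf, otherwise the midpoint (lo + value)/2.
Start at 0.
Step 1: sign = -, move left. Bounds: (-inf, 0). Value = -1
Step 2: sign = +, move right. Bounds: (-1, 0). Value = -1/2
Step 3: sign = -, move left. Bounds: (-1, -1/2). Value = -3/4
Step 4: sign = +, move right. Bounds: (-3/4, -1/2). Value = -5/8
Step 5: sign = -, move left. Bounds: (-3/4, -5/8). Value = -11/16
Step 6: sign = -, move left. Bounds: (-3/4, -11/16). Value = -23/32
Step 7: sign = -, move left. Bounds: (-3/4, -23/32). Value = -47/64
The surreal number with sign expansion -+-+--- is -47/64.

-47/64


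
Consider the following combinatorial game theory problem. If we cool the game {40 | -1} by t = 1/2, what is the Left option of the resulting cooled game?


Original game: {40 | -1} (a switch {a | b} with a > b).
Cooling by t (for t below the temperature (a - b)/2 = 41/2) taxes each move by t: {a | b} cooled by t is {a - t | b + t}.
Cooling amount: t = 1/2
Cooled Left option: 40 - 1/2 = 79/2
Cooled Right option: -1 + 1/2 = -1/2
Cooled game: {79/2 | -1/2}
Left option = 79/2

79/2


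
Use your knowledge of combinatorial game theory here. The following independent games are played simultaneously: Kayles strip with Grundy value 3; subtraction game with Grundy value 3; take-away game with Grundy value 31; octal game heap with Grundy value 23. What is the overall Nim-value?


By the Sprague-Grundy theorem, the Grundy value of a sum of games is the XOR of individual Grundy values.
Kayles strip: Grundy value = 3. Running XOR: 0 XOR 3 = 3
subtraction game: Grundy value = 3. Running XOR: 3 XOR 3 = 0
take-away game: Grundy value = 31. Running XOR: 0 XOR 31 = 31
octal game heap: Grundy value = 23. Running XOR: 31 XOR 23 = 8
The combined Grundy value is 8.

8


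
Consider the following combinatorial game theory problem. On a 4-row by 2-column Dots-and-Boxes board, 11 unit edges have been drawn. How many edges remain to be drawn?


Grid: 4 x 2 boxes, i.e. 5 rows and 3 columns of dots.
Horizontal edges: (rows + 1) * cols = 5 * 2 = 10
Vertical edges: rows * (cols + 1) = 4 * 3 = 12
Total edges: 10 + 12 = 22
Edges drawn: 11
Remaining: 22 - 11 = 11

11


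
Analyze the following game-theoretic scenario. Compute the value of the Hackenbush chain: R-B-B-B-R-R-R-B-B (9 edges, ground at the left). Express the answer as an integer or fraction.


Edges (from ground): R-B-B-B-R-R-R-B-B
By Berlekamp's sign-expansion rule, a Blue-Red Hackenbush stalk has the value of the surreal number whose sign sequence is the edge sequence with B -> + and R -> -.
Sign sequence: -+++---++
Trace the sign expansion in the surreal number tree, starting from 0:
Edge 1: R (sign -) -> bounds (-inf, 0), value = -1
Edge 2: B (sign +) -> bounds (-1, 0), value = -1/2
Edge 3: B (sign +) -> bounds (-1/2, 0), value = -1/4
Edge 4: B (sign +) -> bounds (-1/4, 0), value = -1/8
Edge 5: R (sign -) -> bounds (-1/4, -1/8), value = -3/16
Edge 6: R (sign -) -> bounds (-1/4, -3/16), value = -7/32
Edge 7: R (sign -) -> bounds (-1/4, -7/32), value = -15/64
Edge 8: B (sign +) -> bounds (-15/64, -7/32), value = -29/128
Edge 9: B (sign +) -> bounds (-29/128, -7/32), value = -57/256
Game value = -57/256

-57/256


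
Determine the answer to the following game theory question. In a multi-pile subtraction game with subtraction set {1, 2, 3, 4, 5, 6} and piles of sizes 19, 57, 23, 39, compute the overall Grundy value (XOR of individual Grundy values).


Subtraction set: {1, 2, 3, 4, 5, 6}
For this subtraction set, G(n) = n mod 7 (period = max + 1 = 7).
Pile 1 (size 19): G(19) = 19 mod 7 = 5
Pile 2 (size 57): G(57) = 57 mod 7 = 1
Pile 3 (size 23): G(23) = 23 mod 7 = 2
Pile 4 (size 39): G(39) = 39 mod 7 = 4
Total Grundy value = XOR of all: 5 XOR 1 XOR 2 XOR 4 = 2

2


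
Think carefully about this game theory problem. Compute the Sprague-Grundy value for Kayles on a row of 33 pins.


Kayles: a move removes 1 or 2 adjacent pins from a contiguous row.
Removing pins from a row of k leaves two independent rows (a, b) with a + b = k - 1 (one pin) or a + b = k - 2 (two pins); an end removal gives a = 0.
By Sprague-Grundy, G(k) = mex{ G(a) XOR G(b) } over all these splits. G(0) = 0.
G(1): splits (0,0):0^0=0 -> mex({0}) = 1
G(2): splits (0,1):0^1=1 (0,0):0^0=0 -> mex({0, 1}) = 2
G(3): splits (0,2):0^2=2 (1,1):1^1=0 (0,1):0^1=1 -> mex({0, 1, 2}) = 3
G(4): splits (0,3):0^3=3 (1,2):1^2=3 (0,2):0^2=2 (1,1):1^1=0 -> mex({0, 2, 3}) = 1
G(5): splits (0,4):0^1=1 (1,3):1^3=2 (2,2):2^2=0 (0,3):0^3=3 (1,2):1^2=3 -> mex({0, 1, 2, 3}) = 4
G(6) = mex({0, 1, 2, 4}) = 3
G(7) = mex({0, 1, 3, 4, 5}) = 2
G(8) = mex({0, 2, 3, 5, 6}) = 1
G(9) = mex({0, 1, 2, 3, 6, 7}) = 4
G(10) = mex({0, 1, 3, 4, 5, 7}) = 2
G(11) = mex({0, 1, 2, 3, 4, 5}) = 6
G(12) = mex({0, 1, 2, 3, 5, 6, 7}) = 4
G(13) = mex({0, 2, 3, 4, 6, 7}) = 1
G(14) = mex({0, 1, 4, 5, 6, 7}) = 2
G(15) = mex({0, 1, 2, 3, 4, 5, 6}) = 7
G(16) = mex({0, 2, 3, 5, 6, 7}) = 1
G(17) = mex({0, 1, 2, 3, 5, 6, 7}) = 4
G(18) = mex({0, 1, 2, 4, 5, 6}) = 3
G(19) = mex({0, 1, 3, 4, 5, 7}) = 2
G(20) = mex({0, 2, 3, 4, 5, 6, 7}) = 1
G(21) = mex({0, 1, 2, 3, 5, 6, 7}) = 4
G(22) = mex({0, 1, 2, 3, 4, 5, 7}) = 6
G(23) = mex({0, 1, 2, 3, 4, 5, 6}) = 7
G(24) = mex({0, 1, 2, 3, 5, 6, 7}) = 4
G(25) = mex({0, 2, 3, 4, 6, 7}) = 1
G(26) = mex({0, 1, 3, 4, 5, 6, 7}) = 2
G(27) = mex({0, 1, 2, 3, 4, 5, 6, 7}) = 8
G(28) = mex({0, 1, 2, 3, 4, 6, 7, 8}) = 5
G(29) = mex({0, 1, 2, 3, 5, 6, 7, 8, 9}) = 4
G(30) = mex({0, 1, 2, 3, 4, 5, 6, 9, 10}) = 7
G(31) = mex({0, 1, 3, 4, 5, 7, 10, 11}) = 2
G(32) = mex({0, 2, 3, 4, 5, 6, 7, 9, 11}) = 1
G(33) = mex({0, 1, 2, 3, 4, 5, 6, 7, 9, 12}) = 8
Therefore G(33) = 8.

8


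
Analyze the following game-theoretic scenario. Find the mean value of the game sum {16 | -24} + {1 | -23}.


G1 = {16 | -24}, G2 = {1 | -23}
Each is a switch {a | b} with numbers a > b; its mean value is (a + b)/2, and mean value is additive over game sums: m(G1 + G2) = m(G1) + m(G2).
Mean of G1 = (16 + (-24))/2 = -8/2 = -4
Mean of G2 = (1 + (-23))/2 = -22/2 = -11
Mean of G1 + G2 = -4 + -11 = -15

-15


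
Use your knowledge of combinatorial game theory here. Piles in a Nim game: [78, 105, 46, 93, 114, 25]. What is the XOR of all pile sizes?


We need the XOR (exclusive or) of all pile sizes.
After XOR-ing pile 1 (size 78): 0 XOR 78 = 78
After XOR-ing pile 2 (size 105): 78 XOR 105 = 39
After XOR-ing pile 3 (size 46): 39 XOR 46 = 9
After XOR-ing pile 4 (size 93): 9 XOR 93 = 84
After XOR-ing pile 5 (size 114): 84 XOR 114 = 38
After XOR-ing pile 6 (size 25): 38 XOR 25 = 63
The Nim-value of this position is 63.

63


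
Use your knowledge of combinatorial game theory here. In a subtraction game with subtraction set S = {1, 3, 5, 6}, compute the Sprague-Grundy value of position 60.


The subtraction set is S = {1, 3, 5, 6}.
G(k) = mex{ G(k - s) : s in S, s <= k }. We compute iteratively: G(0) = 0.
G(1) = mex({0}) = 1
G(2) = mex({1}) = 0
G(3) = mex({0}) = 1
G(4) = mex({1}) = 0
G(5) = mex({0}) = 1
G(6) = mex({0, 1}) = 2
G(7) = mex({0, 1, 2}) = 3
G(8) = mex({0, 1, 3}) = 2
G(9) = mex({0, 1, 2}) = 3
G(10) = mex({0, 1, 3}) = 2
G(11) = mex({1, 2}) = 0
G(12) = mex({0, 2, 3}) = 1
G(13) = mex({1, 2, 3}) = 0
G(14) = mex({0, 2, 3}) = 1
G(15) = mex({1, 2, 3}) = 0
G(16) = mex({0, 2}) = 1
Observe that G(11)..G(16) = 0, 1, 0, 1, 0, 1 repeats G(0)..G(5) = 0, 1, 0, 1, 0, 1.
For k >= max(S) = 6, G(k) is determined by the previous 6 values G(k-6)..G(k-1); a window of 6 consecutive values has recurred shifted by 11, so by induction G(k + 11) = G(k) for all k >= 0: the sequence is periodic from the start with period 11.
One period: G(0..10) = 0, 1, 0, 1, 0, 1, 2, 3, 2, 3, 2.
60 mod 11 = 5, so G(60) = G(5) = 1.

1


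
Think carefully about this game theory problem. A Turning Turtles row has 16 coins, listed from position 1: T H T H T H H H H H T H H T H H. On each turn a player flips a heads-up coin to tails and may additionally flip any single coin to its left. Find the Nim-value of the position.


Coins: T H T H T H H H H H T H H T H H
Key fact: a single head at position k behaves exactly like a Nim heap of size k (turning it to T and optionally flipping a coin at j < k corresponds to moving the heap from k to j, or to 0), and heads combine as a disjunctive sum (two heads at the same place would cancel, matching j XOR j = 0). So the Nim-value is the XOR of the 1-indexed positions of the heads.
Face-up positions (1-indexed): [2, 4, 6, 7, 8, 9, 10, 12, 13, 15, 16]
XOR 0 with 2: 0 XOR 2 = 2
XOR 2 with 4: 2 XOR 4 = 6
XOR 6 with 6: 6 XOR 6 = 0
XOR 0 with 7: 0 XOR 7 = 7
XOR 7 with 8: 7 XOR 8 = 15
XOR 15 with 9: 15 XOR 9 = 6
XOR 6 with 10: 6 XOR 10 = 12
XOR 12 with 12: 12 XOR 12 = 0
XOR 0 with 13: 0 XOR 13 = 13
XOR 13 with 15: 13 XOR 15 = 2
XOR 2 with 16: 2 XOR 16 = 18
Nim-value = 18

18


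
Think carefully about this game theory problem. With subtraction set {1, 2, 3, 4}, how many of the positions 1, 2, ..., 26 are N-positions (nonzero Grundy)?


Subtraction set S = {1, 2, 3, 4}, so G(n) = n mod 5.
G(n) = 0 when n is a multiple of 5.
Multiples of 5 in [1, 26]: 5
N-positions (nonzero Grundy) = 26 - 5 = 21

21


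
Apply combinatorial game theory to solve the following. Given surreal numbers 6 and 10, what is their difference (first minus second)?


x = 6, y = 10
x - y = 6 - 10 = -4

-4


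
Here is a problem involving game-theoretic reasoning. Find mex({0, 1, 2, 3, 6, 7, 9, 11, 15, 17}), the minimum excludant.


Set = {0, 1, 2, 3, 6, 7, 9, 11, 15, 17}
0 is in the set.
1 is in the set.
2 is in the set.
3 is in the set.
4 is NOT in the set. This is the mex.
mex = 4

4


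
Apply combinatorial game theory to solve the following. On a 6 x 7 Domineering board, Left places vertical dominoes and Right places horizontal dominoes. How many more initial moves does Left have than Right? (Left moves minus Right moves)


Board is 6 x 7 (rows x cols).
Left (vertical) placements: (rows-1) * cols = 5 * 7 = 35
Right (horizontal) placements: rows * (cols-1) = 6 * 6 = 36
Advantage = Left - Right = 35 - 36 = -1

-1


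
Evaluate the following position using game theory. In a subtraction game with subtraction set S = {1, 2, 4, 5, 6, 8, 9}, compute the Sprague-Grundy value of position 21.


The subtraction set is S = {1, 2, 4, 5, 6, 8, 9}.
G(k) = mex{ G(k - s) : s in S, s <= k }. We compute iteratively: G(0) = 0.
G(1) = mex({0}) = 1
G(2) = mex({0, 1}) = 2
G(3) = mex({1, 2}) = 0
G(4) = mex({0, 2}) = 1
G(5) = mex({0, 1}) = 2
G(6) = mex({0, 1, 2}) = 3
G(7) = mex({0, 1, 2, 3}) = 4
G(8) = mex({0, 1, 2, 3, 4}) = 5
G(9) = mex({0, 1, 2, 4, 5}) = 3
G(10) = mex({1, 2, 3, 5}) = 0
G(11) = mex({0, 2, 3, 4}) = 1
G(12) = mex({0, 1, 3, 4, 5}) = 2
G(13) = mex({1, 2, 3, 4, 5}) = 0
G(14) = mex({0, 2, 3, 5}) = 1
G(15) = mex({0, 1, 3, 4}) = 2
G(16) = mex({0, 1, 2, 4, 5}) = 3
G(17) = mex({0, 1, 2, 3, 5}) = 4
G(18) = mex({0, 1, 2, 3, 4}) = 5
Observe that G(10)..G(18) = 0, 1, 2, 0, 1, 2, 3, 4, 5 repeats G(0)..G(8) = 0, 1, 2, 0, 1, 2, 3, 4, 5.
For k >= max(S) = 9, G(k) is determined by the previous 9 values G(k-9)..G(k-1); a window of 9 consecutive values has recurred shifted by 10, so by induction G(k + 10) = G(k) for all k >= 0: the sequence is periodic from the start with period 10.
One period: G(0..9) = 0, 1, 2, 0, 1, 2, 3, 4, 5, 3.
21 mod 10 = 1, so G(21) = G(1) = 1.

1


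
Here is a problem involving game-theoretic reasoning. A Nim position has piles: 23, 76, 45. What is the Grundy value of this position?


We need the XOR (exclusive or) of all pile sizes.
After XOR-ing pile 1 (size 23): 0 XOR 23 = 23
After XOR-ing pile 2 (size 76): 23 XOR 76 = 91
After XOR-ing pile 3 (size 45): 91 XOR 45 = 118
The Nim-value of this position is 118.

118


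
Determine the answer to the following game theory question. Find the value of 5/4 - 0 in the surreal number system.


x = 5/4, y = 0
Converting to common denominator: 4
x = 5/4, y = 0/4
x - y = 5/4 - 0 = 5/4

5/4


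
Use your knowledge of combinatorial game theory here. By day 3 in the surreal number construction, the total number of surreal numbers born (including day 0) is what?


Day 0: {|} = 0 is born. Count = 1.
Day n: the number of surreal numbers born by day n is 2^(n+1) - 1.
By day 0: 2^1 - 1 = 1
By day 1: 2^2 - 1 = 3
By day 2: 2^3 - 1 = 7
By day 3: 2^4 - 1 = 15
By day 3: 15 surreal numbers.

15


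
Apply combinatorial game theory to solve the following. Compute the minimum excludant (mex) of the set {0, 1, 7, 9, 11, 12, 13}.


Set = {0, 1, 7, 9, 11, 12, 13}
0 is in the set.
1 is in the set.
2 is NOT in the set. This is the mex.
mex = 2

2


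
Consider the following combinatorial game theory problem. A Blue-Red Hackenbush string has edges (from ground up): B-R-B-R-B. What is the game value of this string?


Edges (from ground): B-R-B-R-B
By Berlekamp's sign-expansion rule, a Blue-Red Hackenbush stalk has the value of the surreal number whose sign sequence is the edge sequence with B -> + and R -> -.
Sign sequence: +-+-+
Trace the sign expansion in the surreal number tree, starting from 0:
Edge 1: B (sign +) -> bounds (0, +inf), value = 1
Edge 2: R (sign -) -> bounds (0, 1), value = 1/2
Edge 3: B (sign +) -> bounds (1/2, 1), value = 3/4
Edge 4: R (sign -) -> bounds (1/2, 3/4), value = 5/8
Edge 5: B (sign +) -> bounds (5/8, 3/4), value = 11/16
Game value = 11/16

11/16


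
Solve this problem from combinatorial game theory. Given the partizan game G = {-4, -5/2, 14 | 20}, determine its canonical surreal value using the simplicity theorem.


Left options: {-4, -5/2, 14}, max = 14
Right options: {20}, min = 20
All options are numbers and max(Left) < min(Right), so by the simplicity theorem the value is the simplest (earliest-born) number strictly between 14 and 20.
Integers 15 through 19 all lie strictly between 14 and 20.
Among integers, the simplest (lowest birthday = smallest |n|; 0 is born on day 0, +-n on day n) is 15.
No non-integer in the interval can be simpler: if x is a non-integer in the interval, then floor(x) or ceil(x) also lies in the interval (the interval contains an integer), and both are proper prefixes of x's sign expansion, i.e. born earlier. So the game value is 15.
Game value = 15

15


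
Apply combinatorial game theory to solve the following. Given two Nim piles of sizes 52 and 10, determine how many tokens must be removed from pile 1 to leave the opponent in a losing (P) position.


Piles: 52 and 10
Current XOR: 52 XOR 10 = 62 (non-zero, so this is an N-position).
To make the XOR zero, we need to find a move that balances the piles.
For pile 1 (size 52): target = 52 XOR 62 = 10
We reduce pile 1 from 52 to 10.
Tokens removed: 52 - 10 = 42
Verification: 10 XOR 10 = 0

42


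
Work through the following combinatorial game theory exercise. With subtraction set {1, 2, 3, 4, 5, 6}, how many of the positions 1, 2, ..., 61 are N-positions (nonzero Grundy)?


Subtraction set S = {1, 2, 3, 4, 5, 6}, so G(n) = n mod 7.
G(n) = 0 when n is a multiple of 7.
Multiples of 7 in [1, 61]: 8
N-positions (nonzero Grundy) = 61 - 8 = 53

53


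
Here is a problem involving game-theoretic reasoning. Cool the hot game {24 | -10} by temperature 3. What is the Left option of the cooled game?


Original game: {24 | -10} (a switch {a | b} with a > b).
Cooling by t (for t below the temperature (a - b)/2 = 17) taxes each move by t: {a | b} cooled by t is {a - t | b + t}.
Cooling amount: t = 3
Cooled Left option: 24 - 3 = 21
Cooled Right option: -10 + 3 = -7
Cooled game: {21 | -7}
Left option = 21

21


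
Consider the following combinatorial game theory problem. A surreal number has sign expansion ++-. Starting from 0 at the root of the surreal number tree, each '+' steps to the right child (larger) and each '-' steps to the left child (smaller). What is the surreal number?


Sign expansion: ++-
Rule: track bounds (lo, hi), initially (-inf, +inf). On '+', the current value becomes lo and we move to the simplest number in (value, hi): value + 1 if hi = +inf, otherwise the midpoint (value + hi)/2. On '-', the current value becomes hi and we move to value - 1 if lo = -inf, otherwise the midpoint (lo + value)/2.
Start at 0.
Step 1: sign = +, move right. Bounds: (0, +inf). Value = 1
Step 2: sign = +, move right. Bounds: (1, +inf). Value = 2
Step 3: sign = -, move left. Bounds: (1, 2). Value = 3/2
The surreal number with sign expansion ++- is 3/2.

3/2


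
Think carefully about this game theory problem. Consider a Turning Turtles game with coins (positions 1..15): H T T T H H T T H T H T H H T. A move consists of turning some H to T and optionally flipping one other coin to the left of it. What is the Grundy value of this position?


Coins: H T T T H H T T H T H T H H T
Key fact: a single head at position k behaves exactly like a Nim heap of size k (turning it to T and optionally flipping a coin at j < k corresponds to moving the heap from k to j, or to 0), and heads combine as a disjunctive sum (two heads at the same place would cancel, matching j XOR j = 0). So the Nim-value is the XOR of the 1-indexed positions of the heads.
Face-up positions (1-indexed): [1, 5, 6, 9, 11, 13, 14]
XOR 0 with 1: 0 XOR 1 = 1
XOR 1 with 5: 1 XOR 5 = 4
XOR 4 with 6: 4 XOR 6 = 2
XOR 2 with 9: 2 XOR 9 = 11
XOR 11 with 11: 11 XOR 11 = 0
XOR 0 with 13: 0 XOR 13 = 13
XOR 13 with 14: 13 XOR 14 = 3
Nim-value = 3

3


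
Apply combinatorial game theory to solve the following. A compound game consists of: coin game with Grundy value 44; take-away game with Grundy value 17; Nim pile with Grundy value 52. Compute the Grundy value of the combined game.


By the Sprague-Grundy theorem, the Grundy value of a sum of games is the XOR of individual Grundy values.
coin game: Grundy value = 44. Running XOR: 0 XOR 44 = 44
take-away game: Grundy value = 17. Running XOR: 44 XOR 17 = 61
Nim pile: Grundy value = 52. Running XOR: 61 XOR 52 = 9
The combined Grundy value is 9.

9


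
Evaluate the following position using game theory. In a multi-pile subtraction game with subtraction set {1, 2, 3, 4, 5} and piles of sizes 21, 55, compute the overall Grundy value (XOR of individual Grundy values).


Subtraction set: {1, 2, 3, 4, 5}
For this subtraction set, G(n) = n mod 6 (period = max + 1 = 6).
Pile 1 (size 21): G(21) = 21 mod 6 = 3
Pile 2 (size 55): G(55) = 55 mod 6 = 1
Total Grundy value = XOR of all: 3 XOR 1 = 2

2


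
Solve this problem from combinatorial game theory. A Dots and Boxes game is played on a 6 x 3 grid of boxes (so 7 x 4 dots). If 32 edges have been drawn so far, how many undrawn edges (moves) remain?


Grid: 6 x 3 boxes, i.e. 7 rows and 4 columns of dots.
Horizontal edges: (rows + 1) * cols = 7 * 3 = 21
Vertical edges: rows * (cols + 1) = 6 * 4 = 24
Total edges: 21 + 24 = 45
Edges drawn: 32
Remaining: 45 - 32 = 13

13


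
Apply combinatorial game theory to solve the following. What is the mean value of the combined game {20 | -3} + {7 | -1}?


G1 = {20 | -3}, G2 = {7 | -1}
Each is a switch {a | b} with numbers a > b; its mean value is (a + b)/2, and mean value is additive over game sums: m(G1 + G2) = m(G1) + m(G2).
Mean of G1 = (20 + (-3))/2 = 17/2 = 17/2
Mean of G2 = (7 + (-1))/2 = 6/2 = 3
Mean of G1 + G2 = 17/2 + 3 = 23/2

23/2


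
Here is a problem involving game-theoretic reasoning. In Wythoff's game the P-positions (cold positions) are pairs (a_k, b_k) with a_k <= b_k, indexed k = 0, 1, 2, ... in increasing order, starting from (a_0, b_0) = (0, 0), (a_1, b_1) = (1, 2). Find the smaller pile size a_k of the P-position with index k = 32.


By Wythoff's theorem, a_k = floor(k * phi) and b_k = floor(k * phi^2) = a_k + k, where phi = (1 + sqrt(5))/2 is the golden ratio.
phi = (1 + sqrt(5))/2 = 1.618034
k = 32
k * phi = 32 * 1.618034 = 51.777088
a_32 = floor(k * phi) = 51

51


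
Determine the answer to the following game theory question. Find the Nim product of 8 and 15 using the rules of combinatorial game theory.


Nim multiplication is bilinear over XOR: (u XOR v) * w = (u*w) XOR (v*w).
So we split each operand into its bit components and XOR the pairwise Nim products.
8 = 8 (as XOR of powers of 2).
15 = 1 + 2 + 4 + 8 (as XOR of powers of 2).
Using the standard Nim-product table on single bits:
  2*2 = 3,   2*4 = 8,   2*8 = 12,
  4*4 = 6,   4*8 = 11,  8*8 = 13,
and  1*x = x (identity), k*l = l*k (commutative).
Pairwise Nim products:
  8 * 1 = 8
  8 * 2 = 12
  8 * 4 = 11
  8 * 8 = 13
XOR them: 8 XOR 12 XOR 11 XOR 13 = 2.
Result: 8 * 15 = 2 (in Nim).

2


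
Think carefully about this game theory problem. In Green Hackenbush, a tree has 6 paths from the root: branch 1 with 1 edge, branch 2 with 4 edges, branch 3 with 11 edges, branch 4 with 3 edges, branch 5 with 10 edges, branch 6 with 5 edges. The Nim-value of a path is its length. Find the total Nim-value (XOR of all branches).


The tree has 6 branches from the ground vertex.
In Green Hackenbush, the Nim-value of a simple path of length k is k.
Branch 1: length 1, Nim-value = 1
Branch 2: length 4, Nim-value = 4
Branch 3: length 11, Nim-value = 11
Branch 4: length 3, Nim-value = 3
Branch 5: length 10, Nim-value = 10
Branch 6: length 5, Nim-value = 5
Total Nim-value = XOR of all branch values:
0 XOR 1 = 1
1 XOR 4 = 5
5 XOR 11 = 14
14 XOR 3 = 13
13 XOR 10 = 7
7 XOR 5 = 2
Nim-value of the tree = 2

2


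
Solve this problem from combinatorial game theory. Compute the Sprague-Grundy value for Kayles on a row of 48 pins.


Kayles: a move removes 1 or 2 adjacent pins from a contiguous row.
Removing pins from a row of k leaves two independent rows (a, b) with a + b = k - 1 (one pin) or a + b = k - 2 (two pins); an end removal gives a = 0.
By Sprague-Grundy, G(k) = mex{ G(a) XOR G(b) } over all these splits. G(0) = 0.
G(1): splits (0,0):0^0=0 -> mex({0}) = 1
G(2): splits (0,1):0^1=1 (0,0):0^0=0 -> mex({0, 1}) = 2
G(3): splits (0,2):0^2=2 (1,1):1^1=0 (0,1):0^1=1 -> mex({0, 1, 2}) = 3
G(4): splits (0,3):0^3=3 (1,2):1^2=3 (0,2):0^2=2 (1,1):1^1=0 -> mex({0, 2, 3}) = 1
G(5): splits (0,4):0^1=1 (1,3):1^3=2 (2,2):2^2=0 (0,3):0^3=3 (1,2):1^2=3 -> mex({0, 1, 2, 3}) = 4
G(6) = mex({0, 1, 2, 4}) = 3
G(7) = mex({0, 1, 3, 4, 5}) = 2
G(8) = mex({0, 2, 3, 5, 6}) = 1
G(9) = mex({0, 1, 2, 3, 6, 7}) = 4
G(10) = mex({0, 1, 3, 4, 5, 7}) = 2
G(11) = mex({0, 1, 2, 3, 4, 5}) = 6
G(12) = mex({0, 1, 2, 3, 5, 6, 7}) = 4
G(13) = mex({0, 2, 3, 4, 6, 7}) = 1
G(14) = mex({0, 1, 4, 5, 6, 7}) = 2
G(15) = mex({0, 1, 2, 3, 4, 5, 6}) = 7
G(16) = mex({0, 2, 3, 5, 6, 7}) = 1
G(17) = mex({0, 1, 2, 3, 5, 6, 7}) = 4
G(18) = mex({0, 1, 2, 4, 5, 6}) = 3
G(19) = mex({0, 1, 3, 4, 5, 7}) = 2
G(20) = mex({0, 2, 3, 4, 5, 6, 7}) = 1
G(21) = mex({0, 1, 2, 3, 5, 6, 7}) = 4
G(22) = mex({0, 1, 2, 3, 4, 5, 7}) = 6
G(23) = mex({0, 1, 2, 3, 4, 5, 6}) = 7
G(24) = mex({0, 1, 2, 3, 5, 6, 7}) = 4
G(25) = mex({0, 2, 3, 4, 6, 7}) = 1
G(26) = mex({0, 1, 3, 4, 5, 6, 7}) = 2
G(27) = mex({0, 1, 2, 3, 4, 5, 6, 7}) = 8
G(28) = mex({0, 1, 2, 3, 4, 6, 7, 8}) = 5
G(29) = mex({0, 1, 2, 3, 5, 6, 7, 8, 9}) = 4
G(30) = mex({0, 1, 2, 3, 4, 5, 6, 9, 10}) = 7
G(31) = mex({0, 1, 3, 4, 5, 7, 10, 11}) = 2
G(32) = mex({0, 2, 3, 4, 5, 6, 7, 9, 11}) = 1
G(33) = mex({0, 1, 2, 3, 4, 5, 6, 7, 9, 12}) = 8
G(34) = mex({0, 1, 2, 3, 4, 5, 7, 8, 11, 12}) = 6
G(35) = mex({0, 1, 2, 3, 4, 5, 6, 8, 9, 10, 11}) = 7
G(36) = mex({0, 1, 2, 3, 5, 6, 7, 9, 10}) = 4
G(37) = mex({0, 2, 3, 4, 6, 7, 9, 10, 11, 12}) = 1
G(38) = mex({0, 1, 3, 4, 5, 6, 7, 9, 10, 11, 12}) = 2
G(39) = mex({0, 1, 2, 4, 5, 6, 7, 9, 10, 12, 14}) = 3
G(40) = mex({0, 2, 3, 4, 6, 7, 11, 12, 14}) = 1
G(41) = mex({0, 1, 2, 3, 5, 6, 7, 9, 10, 11, 12}) = 4
G(42) = mex({0, 1, 2, 3, 4, 5, 6, 9, 10}) = 7
G(43) = mex({0, 1, 3, 4, 5, 7, 9, 10, 12, 15}) = 2
G(44) = mex({0, 2, 3, 4, 5, 6, 7, 9, 10, 12, 15}) = 1
G(45) = mex({0, 1, 2, 3, 4, 5, 6, 7, 9, 10, 12, 14}) = 8
G(46) = mex({0, 1, 3, 4, 5, 7, 8, 11, 12, 14}) = 2
G(47) = mex({0, 1, 2, 3, 4, 5, 6, 8, 9, 10, 11, 12}) = 7
G(48) = mex({0, 1, 2, 3, 5, 6, 7, 9, 10}) = 4
Therefore G(48) = 4.

4
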